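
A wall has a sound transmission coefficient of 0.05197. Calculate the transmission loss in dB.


Given values:
  tau = 0.05197
Formula: TL = 10 * log10(1 / tau)
Compute 1 / tau = 1 / 0.05197 = 19.2419
Compute log10(19.2419) = 1.284248
TL = 10 * 1.284248 = 12.84

12.84 dB


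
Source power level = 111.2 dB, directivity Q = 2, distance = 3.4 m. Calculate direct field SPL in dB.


Given values:
  Lw = 111.2 dB, Q = 2, r = 3.4 m
Formula: SPL = Lw + 10 * log10(Q / (4 * pi * r^2))
Compute 4 * pi * r^2 = 4 * pi * 3.4^2 = 145.2672
Compute Q / denom = 2 / 145.2672 = 0.01376773
Compute 10 * log10(0.01376773) = -18.6114
SPL = 111.2 + (-18.6114) = 92.59

92.59 dB


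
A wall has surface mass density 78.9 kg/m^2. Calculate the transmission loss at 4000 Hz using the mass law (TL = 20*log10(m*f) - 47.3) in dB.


Given values:
  m = 78.9 kg/m^2, f = 4000 Hz
Formula: TL = 20 * log10(m * f) - 47.3
Compute m * f = 78.9 * 4000 = 315600.0
Compute log10(315600.0) = 5.499137
Compute 20 * 5.499137 = 109.9827
TL = 109.9827 - 47.3 = 62.68

62.68 dB


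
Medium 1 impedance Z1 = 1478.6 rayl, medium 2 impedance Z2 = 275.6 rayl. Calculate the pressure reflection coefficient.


Given values:
  Z1 = 1478.6 rayl, Z2 = 275.6 rayl
Formula: R = (Z2 - Z1) / (Z2 + Z1)
Numerator: Z2 - Z1 = 275.6 - 1478.6 = -1203.0
Denominator: Z2 + Z1 = 275.6 + 1478.6 = 1754.2
R = -1203.0 / 1754.2 = -0.6858

-0.6858


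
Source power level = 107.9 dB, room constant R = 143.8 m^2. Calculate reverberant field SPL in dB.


Given values:
  Lw = 107.9 dB, R = 143.8 m^2
Formula: SPL = Lw + 10 * log10(4 / R)
Compute 4 / R = 4 / 143.8 = 0.027816
Compute 10 * log10(0.027816) = -15.5571
SPL = 107.9 + (-15.5571) = 92.34

92.34 dB


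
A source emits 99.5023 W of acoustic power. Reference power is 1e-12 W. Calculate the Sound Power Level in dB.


Given values:
  W = 99.5023 W
  W_ref = 1e-12 W
Formula: SWL = 10 * log10(W / W_ref)
Compute ratio: W / W_ref = 99502300000000
Compute log10: log10(99502300000000) = 13.997833
Multiply: SWL = 10 * 13.997833 = 139.98

139.98 dB


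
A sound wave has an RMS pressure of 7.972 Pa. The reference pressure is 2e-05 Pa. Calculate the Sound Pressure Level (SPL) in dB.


Given values:
  p = 7.972 Pa
  p_ref = 2e-05 Pa
Formula: SPL = 20 * log10(p / p_ref)
Compute ratio: p / p_ref = 7.972 / 2e-05 = 398600
Compute log10: log10(398600) = 5.600537
Multiply: SPL = 20 * 5.600537 = 112.01

112.01 dB


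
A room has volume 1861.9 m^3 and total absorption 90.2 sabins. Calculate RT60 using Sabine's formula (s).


Given values:
  V = 1861.9 m^3
  A = 90.2 sabins
Formula: RT60 = 0.161 * V / A
Numerator: 0.161 * 1861.9 = 299.7659
RT60 = 299.7659 / 90.2 = 3.323

3.323 s


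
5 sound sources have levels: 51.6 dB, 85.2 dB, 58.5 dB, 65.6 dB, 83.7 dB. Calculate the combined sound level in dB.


Formula: L_total = 10 * log10( sum(10^(Li/10)) )
  Source 1: 10^(51.6/10) = 144543.9771
  Source 2: 10^(85.2/10) = 331131121.4826
  Source 3: 10^(58.5/10) = 707945.7844
  Source 4: 10^(65.6/10) = 3630780.5477
  Source 5: 10^(83.7/10) = 234422881.532
Sum of linear values = 570037273.3238
L_total = 10 * log10(570037273.3238) = 87.56

87.56 dB


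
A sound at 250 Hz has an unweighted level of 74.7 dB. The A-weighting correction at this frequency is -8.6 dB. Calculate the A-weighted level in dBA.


Given values:
  SPL = 74.7 dB
  A-weighting at 250 Hz = -8.6 dB
Formula: L_A = SPL + A_weight
L_A = 74.7 + (-8.6)
L_A = 66.1

66.1 dBA


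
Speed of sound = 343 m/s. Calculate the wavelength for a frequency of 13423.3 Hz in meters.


Given values:
  c = 343 m/s, f = 13423.3 Hz
Formula: lambda = c / f
lambda = 343 / 13423.3
lambda = 0.0256

0.0256 m


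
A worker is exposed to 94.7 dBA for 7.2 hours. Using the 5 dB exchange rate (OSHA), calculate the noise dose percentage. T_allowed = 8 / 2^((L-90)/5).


Given values:
  L = 94.7 dBA, T = 7.2 hours
Formula: T_allowed = 8 / 2^((L - 90) / 5)
Compute exponent: (94.7 - 90) / 5 = 0.94
Compute 2^(0.94) = 1.918528
T_allowed = 8 / 1.918528 = 4.169864 hours
Dose = (T / T_allowed) * 100
Dose = (7.2 / 4.169864) * 100 = 172.67

172.67 %


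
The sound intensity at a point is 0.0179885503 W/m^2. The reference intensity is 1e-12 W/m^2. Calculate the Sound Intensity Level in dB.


Given values:
  I = 0.0179885503 W/m^2
  I_ref = 1e-12 W/m^2
Formula: SIL = 10 * log10(I / I_ref)
Compute ratio: I / I_ref = 17988550300
Compute log10: log10(17988550300) = 10.254996
Multiply: SIL = 10 * 10.254996 = 102.55

102.55 dB


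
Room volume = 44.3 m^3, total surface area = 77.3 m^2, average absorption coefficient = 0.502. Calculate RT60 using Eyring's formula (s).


Given values:
  V = 44.3 m^3, S = 77.3 m^2, alpha = 0.502
Formula: RT60 = 0.161 * V / (-S * ln(1 - alpha))
Compute ln(1 - 0.502) = ln(0.498) = -0.697155
Denominator: -77.3 * -0.697155 = 53.8901
Numerator: 0.161 * 44.3 = 7.1323
RT60 = 7.1323 / 53.8901 = 0.132

0.132 s


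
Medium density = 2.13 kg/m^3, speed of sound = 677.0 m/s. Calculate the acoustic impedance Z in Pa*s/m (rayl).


Given values:
  rho = 2.13 kg/m^3
  c = 677.0 m/s
Formula: Z = rho * c
Z = 2.13 * 677.0
Z = 1442.01

1442.01 rayl


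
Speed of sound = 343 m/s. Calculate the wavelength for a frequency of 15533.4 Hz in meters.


Given values:
  c = 343 m/s, f = 15533.4 Hz
Formula: lambda = c / f
lambda = 343 / 15533.4
lambda = 0.0221

0.0221 m


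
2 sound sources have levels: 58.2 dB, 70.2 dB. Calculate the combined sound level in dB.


Formula: L_total = 10 * log10( sum(10^(Li/10)) )
  Source 1: 10^(58.2/10) = 660693.448
  Source 2: 10^(70.2/10) = 10471285.4805
Sum of linear values = 11131978.9285
L_total = 10 * log10(11131978.9285) = 70.47

70.47 dB


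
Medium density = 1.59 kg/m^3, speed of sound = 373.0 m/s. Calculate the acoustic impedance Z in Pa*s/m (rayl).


Given values:
  rho = 1.59 kg/m^3
  c = 373.0 m/s
Formula: Z = rho * c
Z = 1.59 * 373.0
Z = 593.07

593.07 rayl


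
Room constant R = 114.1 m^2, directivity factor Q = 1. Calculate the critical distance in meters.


Given values:
  R = 114.1 m^2, Q = 1
Formula: d_c = 0.141 * sqrt(Q * R)
Compute Q * R = 1 * 114.1 = 114.1
Compute sqrt(114.1) = 10.6818
d_c = 0.141 * 10.6818 = 1.506

1.506 m


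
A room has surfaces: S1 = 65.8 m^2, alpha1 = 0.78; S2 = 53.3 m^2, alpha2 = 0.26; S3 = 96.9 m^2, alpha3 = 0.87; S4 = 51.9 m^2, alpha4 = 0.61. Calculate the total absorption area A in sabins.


Given surfaces:
  Surface 1: 65.8 * 0.78 = 51.324
  Surface 2: 53.3 * 0.26 = 13.858
  Surface 3: 96.9 * 0.87 = 84.303
  Surface 4: 51.9 * 0.61 = 31.659
Formula: A = sum(Si * alpha_i)
A = 51.324 + 13.858 + 84.303 + 31.659
A = 181.14

181.14 sabins


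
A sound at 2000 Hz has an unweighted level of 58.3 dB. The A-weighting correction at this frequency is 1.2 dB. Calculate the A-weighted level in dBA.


Given values:
  SPL = 58.3 dB
  A-weighting at 2000 Hz = 1.2 dB
Formula: L_A = SPL + A_weight
L_A = 58.3 + (1.2)
L_A = 59.5

59.5 dBA


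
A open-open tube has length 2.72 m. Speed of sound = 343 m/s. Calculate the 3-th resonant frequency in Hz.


Given values:
  Tube type: open-open, L = 2.72 m, c = 343 m/s, n = 3
Formula: f_n = n * c / (2 * L)
Compute 2 * L = 2 * 2.72 = 5.44
f = 3 * 343 / 5.44
f = 189.15

189.15 Hz


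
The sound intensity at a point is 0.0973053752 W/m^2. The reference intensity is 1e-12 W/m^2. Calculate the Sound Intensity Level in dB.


Given values:
  I = 0.0973053752 W/m^2
  I_ref = 1e-12 W/m^2
Formula: SIL = 10 * log10(I / I_ref)
Compute ratio: I / I_ref = 97305375200
Compute log10: log10(97305375200) = 10.988137
Multiply: SIL = 10 * 10.988137 = 109.88

109.88 dB


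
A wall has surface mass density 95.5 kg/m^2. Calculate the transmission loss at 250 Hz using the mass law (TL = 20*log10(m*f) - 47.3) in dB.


Given values:
  m = 95.5 kg/m^2, f = 250 Hz
Formula: TL = 20 * log10(m * f) - 47.3
Compute m * f = 95.5 * 250 = 23875.0
Compute log10(23875.0) = 4.377943
Compute 20 * 4.377943 = 87.5589
TL = 87.5589 - 47.3 = 40.26

40.26 dB


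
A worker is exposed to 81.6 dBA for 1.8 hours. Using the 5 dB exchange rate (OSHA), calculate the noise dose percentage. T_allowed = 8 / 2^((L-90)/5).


Given values:
  L = 81.6 dBA, T = 1.8 hours
Formula: T_allowed = 8 / 2^((L - 90) / 5)
Compute exponent: (81.6 - 90) / 5 = -1.68
Compute 2^(-1.68) = 0.312083
T_allowed = 8 / 0.312083 = 25.634206 hours
Dose = (T / T_allowed) * 100
Dose = (1.8 / 25.634206) * 100 = 7.02

7.02 %


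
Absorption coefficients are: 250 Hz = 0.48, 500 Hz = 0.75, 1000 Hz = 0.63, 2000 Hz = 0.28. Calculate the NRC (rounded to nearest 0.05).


Given values:
  a_250 = 0.48, a_500 = 0.75
  a_1000 = 0.63, a_2000 = 0.28
Formula: NRC = (a250 + a500 + a1000 + a2000) / 4
Sum = 0.48 + 0.75 + 0.63 + 0.28 = 2.14
NRC = 2.14 / 4 = 0.535
Rounded to nearest 0.05: 0.55

0.55


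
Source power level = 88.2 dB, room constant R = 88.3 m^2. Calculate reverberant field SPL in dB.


Given values:
  Lw = 88.2 dB, R = 88.3 m^2
Formula: SPL = Lw + 10 * log10(4 / R)
Compute 4 / R = 4 / 88.3 = 0.0453
Compute 10 * log10(0.0453) = -13.439
SPL = 88.2 + (-13.439) = 74.76

74.76 dB


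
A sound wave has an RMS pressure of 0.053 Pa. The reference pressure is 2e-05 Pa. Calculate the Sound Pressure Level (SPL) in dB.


Given values:
  p = 0.053 Pa
  p_ref = 2e-05 Pa
Formula: SPL = 20 * log10(p / p_ref)
Compute ratio: p / p_ref = 0.053 / 2e-05 = 2650
Compute log10: log10(2650) = 3.423246
Multiply: SPL = 20 * 3.423246 = 68.46

68.46 dB


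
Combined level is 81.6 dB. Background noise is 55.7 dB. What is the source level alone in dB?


Given values:
  L_total = 81.6 dB, L_bg = 55.7 dB
Formula: L_source = 10 * log10(10^(L_total/10) - 10^(L_bg/10))
Convert to linear:
  10^(81.6/10) = 144543977.0746
  10^(55.7/10) = 371535.2291
Difference: 144543977.0746 - 371535.2291 = 144172441.8455
L_source = 10 * log10(144172441.8455) = 81.59

81.59 dB


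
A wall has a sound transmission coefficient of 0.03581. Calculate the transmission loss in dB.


Given values:
  tau = 0.03581
Formula: TL = 10 * log10(1 / tau)
Compute 1 / tau = 1 / 0.03581 = 27.9252
Compute log10(27.9252) = 1.445996
TL = 10 * 1.445996 = 14.46

14.46 dB


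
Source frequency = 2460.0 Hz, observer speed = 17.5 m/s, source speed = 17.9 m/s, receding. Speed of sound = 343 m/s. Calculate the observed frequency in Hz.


Given values:
  f_s = 2460.0 Hz, v_o = 17.5 m/s, v_s = 17.9 m/s
  Direction: receding
Formula: f_o = f_s * (c - v_o) / (c + v_s)
Numerator: c - v_o = 343 - 17.5 = 325.5
Denominator: c + v_s = 343 + 17.9 = 360.9
f_o = 2460.0 * 325.5 / 360.9 = 2218.7

2218.7 Hz


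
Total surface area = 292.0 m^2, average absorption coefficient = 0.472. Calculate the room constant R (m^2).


Given values:
  S = 292.0 m^2, alpha = 0.472
Formula: R = S * alpha / (1 - alpha)
Numerator: 292.0 * 0.472 = 137.824
Denominator: 1 - 0.472 = 0.528
R = 137.824 / 0.528 = 261.03

261.03 m^2


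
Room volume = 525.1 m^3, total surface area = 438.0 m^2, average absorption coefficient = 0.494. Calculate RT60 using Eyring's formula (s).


Given values:
  V = 525.1 m^3, S = 438.0 m^2, alpha = 0.494
Formula: RT60 = 0.161 * V / (-S * ln(1 - alpha))
Compute ln(1 - 0.494) = ln(0.506) = -0.681219
Denominator: -438.0 * -0.681219 = 298.3739
Numerator: 0.161 * 525.1 = 84.5411
RT60 = 84.5411 / 298.3739 = 0.283

0.283 s


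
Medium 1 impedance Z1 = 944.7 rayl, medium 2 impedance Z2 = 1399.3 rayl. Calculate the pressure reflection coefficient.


Given values:
  Z1 = 944.7 rayl, Z2 = 1399.3 rayl
Formula: R = (Z2 - Z1) / (Z2 + Z1)
Numerator: Z2 - Z1 = 1399.3 - 944.7 = 454.6
Denominator: Z2 + Z1 = 1399.3 + 944.7 = 2344.0
R = 454.6 / 2344.0 = 0.1939

0.1939


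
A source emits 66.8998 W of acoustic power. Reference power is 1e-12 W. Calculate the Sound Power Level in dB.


Given values:
  W = 66.8998 W
  W_ref = 1e-12 W
Formula: SWL = 10 * log10(W / W_ref)
Compute ratio: W / W_ref = 66899800000000
Compute log10: log10(66899800000000) = 13.825425
Multiply: SWL = 10 * 13.825425 = 138.25

138.25 dB


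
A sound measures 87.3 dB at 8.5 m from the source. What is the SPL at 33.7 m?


Given values:
  SPL1 = 87.3 dB, r1 = 8.5 m, r2 = 33.7 m
Formula: SPL2 = SPL1 - 20 * log10(r2 / r1)
Compute ratio: r2 / r1 = 33.7 / 8.5 = 3.9647
Compute log10: log10(3.9647) = 0.59821
Compute drop: 20 * 0.59821 = 11.9642
SPL2 = 87.3 - 11.9642 = 75.34

75.34 dB


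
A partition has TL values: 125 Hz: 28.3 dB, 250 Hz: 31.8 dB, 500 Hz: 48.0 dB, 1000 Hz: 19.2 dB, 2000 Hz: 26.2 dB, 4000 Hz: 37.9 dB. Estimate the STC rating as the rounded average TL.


Given TL values at each frequency:
  125 Hz: 28.3 dB
  250 Hz: 31.8 dB
  500 Hz: 48.0 dB
  1000 Hz: 19.2 dB
  2000 Hz: 26.2 dB
  4000 Hz: 37.9 dB
Formula: STC ~ round(average of TL values)
Sum = 28.3 + 31.8 + 48.0 + 19.2 + 26.2 + 37.9 = 191.4
Average = 191.4 / 6 = 31.9
Rounded: 32

32


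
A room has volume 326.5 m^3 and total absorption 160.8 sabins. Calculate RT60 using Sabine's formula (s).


Given values:
  V = 326.5 m^3
  A = 160.8 sabins
Formula: RT60 = 0.161 * V / A
Numerator: 0.161 * 326.5 = 52.5665
RT60 = 52.5665 / 160.8 = 0.327

0.327 s


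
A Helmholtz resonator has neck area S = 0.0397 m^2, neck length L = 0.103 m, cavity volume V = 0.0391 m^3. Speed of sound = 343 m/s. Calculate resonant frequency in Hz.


Given values:
  S = 0.0397 m^2, L = 0.103 m, V = 0.0391 m^3, c = 343 m/s
Formula: f = (c / (2*pi)) * sqrt(S / (V * L))
Compute V * L = 0.0391 * 0.103 = 0.0040273
Compute S / (V * L) = 0.0397 / 0.0040273 = 9.8577
Compute sqrt(9.8577) = 3.139697
Compute c / (2*pi) = 343 / 6.283185 = 54.590148
f = 54.590148 * 3.139697 = 171.4

171.4 Hz


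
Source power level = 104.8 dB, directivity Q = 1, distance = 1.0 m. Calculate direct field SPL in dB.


Given values:
  Lw = 104.8 dB, Q = 1, r = 1.0 m
Formula: SPL = Lw + 10 * log10(Q / (4 * pi * r^2))
Compute 4 * pi * r^2 = 4 * pi * 1.0^2 = 12.5664
Compute Q / denom = 1 / 12.5664 = 0.07957729
Compute 10 * log10(0.07957729) = -10.9921
SPL = 104.8 + (-10.9921) = 93.81

93.81 dB


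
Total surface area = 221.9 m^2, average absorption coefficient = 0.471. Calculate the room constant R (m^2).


Given values:
  S = 221.9 m^2, alpha = 0.471
Formula: R = S * alpha / (1 - alpha)
Numerator: 221.9 * 0.471 = 104.5149
Denominator: 1 - 0.471 = 0.529
R = 104.5149 / 0.529 = 197.57

197.57 m^2


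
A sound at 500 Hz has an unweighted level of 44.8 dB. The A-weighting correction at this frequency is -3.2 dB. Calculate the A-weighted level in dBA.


Given values:
  SPL = 44.8 dB
  A-weighting at 500 Hz = -3.2 dB
Formula: L_A = SPL + A_weight
L_A = 44.8 + (-3.2)
L_A = 41.6

41.6 dBA


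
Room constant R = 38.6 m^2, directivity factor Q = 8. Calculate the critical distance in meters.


Given values:
  R = 38.6 m^2, Q = 8
Formula: d_c = 0.141 * sqrt(Q * R)
Compute Q * R = 8 * 38.6 = 308.8
Compute sqrt(308.8) = 17.5727
d_c = 0.141 * 17.5727 = 2.478

2.478 m


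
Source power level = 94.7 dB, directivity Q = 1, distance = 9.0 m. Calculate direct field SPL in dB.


Given values:
  Lw = 94.7 dB, Q = 1, r = 9.0 m
Formula: SPL = Lw + 10 * log10(Q / (4 * pi * r^2))
Compute 4 * pi * r^2 = 4 * pi * 9.0^2 = 1017.876
Compute Q / denom = 1 / 1017.876 = 0.00098244
Compute 10 * log10(0.00098244) = -30.0769
SPL = 94.7 + (-30.0769) = 64.62

64.62 dB


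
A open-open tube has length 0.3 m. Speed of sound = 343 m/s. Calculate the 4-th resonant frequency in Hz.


Given values:
  Tube type: open-open, L = 0.3 m, c = 343 m/s, n = 4
Formula: f_n = n * c / (2 * L)
Compute 2 * L = 2 * 0.3 = 0.6
f = 4 * 343 / 0.6
f = 2286.67

2286.67 Hz


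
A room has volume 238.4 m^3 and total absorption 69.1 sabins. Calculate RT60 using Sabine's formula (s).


Given values:
  V = 238.4 m^3
  A = 69.1 sabins
Formula: RT60 = 0.161 * V / A
Numerator: 0.161 * 238.4 = 38.3824
RT60 = 38.3824 / 69.1 = 0.555

0.555 s


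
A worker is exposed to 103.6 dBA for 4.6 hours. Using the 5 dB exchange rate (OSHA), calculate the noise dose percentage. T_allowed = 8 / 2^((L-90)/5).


Given values:
  L = 103.6 dBA, T = 4.6 hours
Formula: T_allowed = 8 / 2^((L - 90) / 5)
Compute exponent: (103.6 - 90) / 5 = 2.72
Compute 2^(2.72) = 6.588728
T_allowed = 8 / 6.588728 = 1.214195 hours
Dose = (T / T_allowed) * 100
Dose = (4.6 / 1.214195) * 100 = 378.85

378.85 %


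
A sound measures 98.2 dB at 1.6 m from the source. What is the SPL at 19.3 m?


Given values:
  SPL1 = 98.2 dB, r1 = 1.6 m, r2 = 19.3 m
Formula: SPL2 = SPL1 - 20 * log10(r2 / r1)
Compute ratio: r2 / r1 = 19.3 / 1.6 = 12.0625
Compute log10: log10(12.0625) = 1.081437
Compute drop: 20 * 1.081437 = 21.6287
SPL2 = 98.2 - 21.6287 = 76.57

76.57 dB


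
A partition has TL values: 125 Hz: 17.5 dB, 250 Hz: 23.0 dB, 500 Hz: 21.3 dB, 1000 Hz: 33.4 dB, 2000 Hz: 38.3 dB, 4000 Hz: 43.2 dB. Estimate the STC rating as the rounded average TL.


Given TL values at each frequency:
  125 Hz: 17.5 dB
  250 Hz: 23.0 dB
  500 Hz: 21.3 dB
  1000 Hz: 33.4 dB
  2000 Hz: 38.3 dB
  4000 Hz: 43.2 dB
Formula: STC ~ round(average of TL values)
Sum = 17.5 + 23.0 + 21.3 + 33.4 + 38.3 + 43.2 = 176.7
Average = 176.7 / 6 = 29.45
Rounded: 29

29


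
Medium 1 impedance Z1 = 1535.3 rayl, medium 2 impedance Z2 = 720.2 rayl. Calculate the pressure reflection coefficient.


Given values:
  Z1 = 1535.3 rayl, Z2 = 720.2 rayl
Formula: R = (Z2 - Z1) / (Z2 + Z1)
Numerator: Z2 - Z1 = 720.2 - 1535.3 = -815.1
Denominator: Z2 + Z1 = 720.2 + 1535.3 = 2255.5
R = -815.1 / 2255.5 = -0.3614

-0.3614


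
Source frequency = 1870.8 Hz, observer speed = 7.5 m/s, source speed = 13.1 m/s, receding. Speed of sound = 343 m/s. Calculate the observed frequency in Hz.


Given values:
  f_s = 1870.8 Hz, v_o = 7.5 m/s, v_s = 13.1 m/s
  Direction: receding
Formula: f_o = f_s * (c - v_o) / (c + v_s)
Numerator: c - v_o = 343 - 7.5 = 335.5
Denominator: c + v_s = 343 + 13.1 = 356.1
f_o = 1870.8 * 335.5 / 356.1 = 1762.58

1762.58 Hz


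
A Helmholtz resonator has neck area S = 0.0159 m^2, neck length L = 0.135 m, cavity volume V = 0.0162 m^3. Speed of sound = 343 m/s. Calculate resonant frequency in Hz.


Given values:
  S = 0.0159 m^2, L = 0.135 m, V = 0.0162 m^3, c = 343 m/s
Formula: f = (c / (2*pi)) * sqrt(S / (V * L))
Compute V * L = 0.0162 * 0.135 = 0.002187
Compute S / (V * L) = 0.0159 / 0.002187 = 7.2702
Compute sqrt(7.2702) = 2.696331
Compute c / (2*pi) = 343 / 6.283185 = 54.590148
f = 54.590148 * 2.696331 = 147.19

147.19 Hz


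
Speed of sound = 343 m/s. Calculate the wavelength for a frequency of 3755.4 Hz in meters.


Given values:
  c = 343 m/s, f = 3755.4 Hz
Formula: lambda = c / f
lambda = 343 / 3755.4
lambda = 0.0913

0.0913 m


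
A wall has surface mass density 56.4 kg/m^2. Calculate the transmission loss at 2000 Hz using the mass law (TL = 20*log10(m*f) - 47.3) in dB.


Given values:
  m = 56.4 kg/m^2, f = 2000 Hz
Formula: TL = 20 * log10(m * f) - 47.3
Compute m * f = 56.4 * 2000 = 112800.0
Compute log10(112800.0) = 5.052309
Compute 20 * 5.052309 = 101.0462
TL = 101.0462 - 47.3 = 53.75

53.75 dB


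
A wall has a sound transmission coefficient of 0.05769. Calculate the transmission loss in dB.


Given values:
  tau = 0.05769
Formula: TL = 10 * log10(1 / tau)
Compute 1 / tau = 1 / 0.05769 = 17.334
Compute log10(17.334) = 1.238899
TL = 10 * 1.238899 = 12.39

12.39 dB


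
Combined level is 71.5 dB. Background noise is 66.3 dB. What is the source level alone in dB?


Given values:
  L_total = 71.5 dB, L_bg = 66.3 dB
Formula: L_source = 10 * log10(10^(L_total/10) - 10^(L_bg/10))
Convert to linear:
  10^(71.5/10) = 14125375.4462
  10^(66.3/10) = 4265795.188
Difference: 14125375.4462 - 4265795.188 = 9859580.2582
L_source = 10 * log10(9859580.2582) = 69.94

69.94 dB


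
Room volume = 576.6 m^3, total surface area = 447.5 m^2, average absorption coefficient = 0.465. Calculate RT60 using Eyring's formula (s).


Given values:
  V = 576.6 m^3, S = 447.5 m^2, alpha = 0.465
Formula: RT60 = 0.161 * V / (-S * ln(1 - alpha))
Compute ln(1 - 0.465) = ln(0.535) = -0.625489
Denominator: -447.5 * -0.625489 = 279.9063
Numerator: 0.161 * 576.6 = 92.8326
RT60 = 92.8326 / 279.9063 = 0.332

0.332 s


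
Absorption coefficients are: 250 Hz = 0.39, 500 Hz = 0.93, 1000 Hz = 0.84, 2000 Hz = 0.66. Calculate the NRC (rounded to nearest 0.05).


Given values:
  a_250 = 0.39, a_500 = 0.93
  a_1000 = 0.84, a_2000 = 0.66
Formula: NRC = (a250 + a500 + a1000 + a2000) / 4
Sum = 0.39 + 0.93 + 0.84 + 0.66 = 2.82
NRC = 2.82 / 4 = 0.705
Rounded to nearest 0.05: 0.7

0.7


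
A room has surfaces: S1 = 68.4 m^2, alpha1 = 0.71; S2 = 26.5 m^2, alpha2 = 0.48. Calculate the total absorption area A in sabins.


Given surfaces:
  Surface 1: 68.4 * 0.71 = 48.564
  Surface 2: 26.5 * 0.48 = 12.72
Formula: A = sum(Si * alpha_i)
A = 48.564 + 12.72
A = 61.28

61.28 sabins


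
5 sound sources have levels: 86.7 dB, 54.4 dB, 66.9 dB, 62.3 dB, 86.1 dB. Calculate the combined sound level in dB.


Formula: L_total = 10 * log10( sum(10^(Li/10)) )
  Source 1: 10^(86.7/10) = 467735141.2872
  Source 2: 10^(54.4/10) = 275422.8703
  Source 3: 10^(66.9/10) = 4897788.1937
  Source 4: 10^(62.3/10) = 1698243.6525
  Source 5: 10^(86.1/10) = 407380277.8041
Sum of linear values = 881986873.8078
L_total = 10 * log10(881986873.8078) = 89.45

89.45 dB


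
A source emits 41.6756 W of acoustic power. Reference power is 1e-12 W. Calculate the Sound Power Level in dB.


Given values:
  W = 41.6756 W
  W_ref = 1e-12 W
Formula: SWL = 10 * log10(W / W_ref)
Compute ratio: W / W_ref = 41675600000000
Compute log10: log10(41675600000000) = 13.619882
Multiply: SWL = 10 * 13.619882 = 136.2

136.2 dB


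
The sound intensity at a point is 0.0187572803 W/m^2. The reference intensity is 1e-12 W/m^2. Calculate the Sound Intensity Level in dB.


Given values:
  I = 0.0187572803 W/m^2
  I_ref = 1e-12 W/m^2
Formula: SIL = 10 * log10(I / I_ref)
Compute ratio: I / I_ref = 18757280300
Compute log10: log10(18757280300) = 10.27317
Multiply: SIL = 10 * 10.27317 = 102.73

102.73 dB


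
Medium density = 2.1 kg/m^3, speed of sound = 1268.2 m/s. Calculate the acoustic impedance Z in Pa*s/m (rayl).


Given values:
  rho = 2.1 kg/m^3
  c = 1268.2 m/s
Formula: Z = rho * c
Z = 2.1 * 1268.2
Z = 2663.22

2663.22 rayl


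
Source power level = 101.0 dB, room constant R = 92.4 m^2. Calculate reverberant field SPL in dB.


Given values:
  Lw = 101.0 dB, R = 92.4 m^2
Formula: SPL = Lw + 10 * log10(4 / R)
Compute 4 / R = 4 / 92.4 = 0.04329
Compute 10 * log10(0.04329) = -13.6361
SPL = 101.0 + (-13.6361) = 87.36

87.36 dB


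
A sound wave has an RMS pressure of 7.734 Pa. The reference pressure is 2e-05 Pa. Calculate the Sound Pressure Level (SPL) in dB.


Given values:
  p = 7.734 Pa
  p_ref = 2e-05 Pa
Formula: SPL = 20 * log10(p / p_ref)
Compute ratio: p / p_ref = 7.734 / 2e-05 = 386700
Compute log10: log10(386700) = 5.587374
Multiply: SPL = 20 * 5.587374 = 111.75

111.75 dB


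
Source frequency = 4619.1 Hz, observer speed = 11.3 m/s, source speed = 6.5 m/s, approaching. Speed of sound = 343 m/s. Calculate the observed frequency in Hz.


Given values:
  f_s = 4619.1 Hz, v_o = 11.3 m/s, v_s = 6.5 m/s
  Direction: approaching
Formula: f_o = f_s * (c + v_o) / (c - v_s)
Numerator: c + v_o = 343 + 11.3 = 354.3
Denominator: c - v_s = 343 - 6.5 = 336.5
f_o = 4619.1 * 354.3 / 336.5 = 4863.44

4863.44 Hz


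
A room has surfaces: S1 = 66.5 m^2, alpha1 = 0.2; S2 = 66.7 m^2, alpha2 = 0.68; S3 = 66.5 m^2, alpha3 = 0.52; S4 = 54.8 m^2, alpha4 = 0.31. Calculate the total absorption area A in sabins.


Given surfaces:
  Surface 1: 66.5 * 0.2 = 13.3
  Surface 2: 66.7 * 0.68 = 45.356
  Surface 3: 66.5 * 0.52 = 34.58
  Surface 4: 54.8 * 0.31 = 16.988
Formula: A = sum(Si * alpha_i)
A = 13.3 + 45.356 + 34.58 + 16.988
A = 110.22

110.22 sabins


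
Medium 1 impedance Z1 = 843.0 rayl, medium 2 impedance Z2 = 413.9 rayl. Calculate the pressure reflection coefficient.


Given values:
  Z1 = 843.0 rayl, Z2 = 413.9 rayl
Formula: R = (Z2 - Z1) / (Z2 + Z1)
Numerator: Z2 - Z1 = 413.9 - 843.0 = -429.1
Denominator: Z2 + Z1 = 413.9 + 843.0 = 1256.9
R = -429.1 / 1256.9 = -0.3414

-0.3414


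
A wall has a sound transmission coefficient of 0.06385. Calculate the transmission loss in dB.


Given values:
  tau = 0.06385
Formula: TL = 10 * log10(1 / tau)
Compute 1 / tau = 1 / 0.06385 = 15.6617
Compute log10(15.6617) = 1.194839
TL = 10 * 1.194839 = 11.95

11.95 dB


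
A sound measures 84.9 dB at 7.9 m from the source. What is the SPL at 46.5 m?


Given values:
  SPL1 = 84.9 dB, r1 = 7.9 m, r2 = 46.5 m
Formula: SPL2 = SPL1 - 20 * log10(r2 / r1)
Compute ratio: r2 / r1 = 46.5 / 7.9 = 5.8861
Compute log10: log10(5.8861) = 0.769828
Compute drop: 20 * 0.769828 = 15.3966
SPL2 = 84.9 - 15.3966 = 69.5

69.5 dB


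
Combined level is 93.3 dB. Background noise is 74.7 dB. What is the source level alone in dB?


Given values:
  L_total = 93.3 dB, L_bg = 74.7 dB
Formula: L_source = 10 * log10(10^(L_total/10) - 10^(L_bg/10))
Convert to linear:
  10^(93.3/10) = 2137962089.5022
  10^(74.7/10) = 29512092.2667
Difference: 2137962089.5022 - 29512092.2667 = 2108449997.2355
L_source = 10 * log10(2108449997.2355) = 93.24

93.24 dB


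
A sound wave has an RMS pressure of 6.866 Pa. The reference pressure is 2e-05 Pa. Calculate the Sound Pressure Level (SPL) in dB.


Given values:
  p = 6.866 Pa
  p_ref = 2e-05 Pa
Formula: SPL = 20 * log10(p / p_ref)
Compute ratio: p / p_ref = 6.866 / 2e-05 = 343300
Compute log10: log10(343300) = 5.535674
Multiply: SPL = 20 * 5.535674 = 110.71

110.71 dB


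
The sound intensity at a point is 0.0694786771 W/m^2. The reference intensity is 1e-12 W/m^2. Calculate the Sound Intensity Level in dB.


Given values:
  I = 0.0694786771 W/m^2
  I_ref = 1e-12 W/m^2
Formula: SIL = 10 * log10(I / I_ref)
Compute ratio: I / I_ref = 69478677100
Compute log10: log10(69478677100) = 10.841852
Multiply: SIL = 10 * 10.841852 = 108.42

108.42 dB


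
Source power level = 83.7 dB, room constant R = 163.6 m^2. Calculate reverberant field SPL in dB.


Given values:
  Lw = 83.7 dB, R = 163.6 m^2
Formula: SPL = Lw + 10 * log10(4 / R)
Compute 4 / R = 4 / 163.6 = 0.02445
Compute 10 * log10(0.02445) = -16.1172
SPL = 83.7 + (-16.1172) = 67.58

67.58 dB


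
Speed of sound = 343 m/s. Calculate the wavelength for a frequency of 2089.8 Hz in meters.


Given values:
  c = 343 m/s, f = 2089.8 Hz
Formula: lambda = c / f
lambda = 343 / 2089.8
lambda = 0.1641

0.1641 m


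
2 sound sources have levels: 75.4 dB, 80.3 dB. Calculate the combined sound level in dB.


Formula: L_total = 10 * log10( sum(10^(Li/10)) )
  Source 1: 10^(75.4/10) = 34673685.0453
  Source 2: 10^(80.3/10) = 107151930.5238
Sum of linear values = 141825615.5691
L_total = 10 * log10(141825615.5691) = 81.52

81.52 dB


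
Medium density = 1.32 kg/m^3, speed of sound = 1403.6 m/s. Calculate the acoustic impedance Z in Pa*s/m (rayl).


Given values:
  rho = 1.32 kg/m^3
  c = 1403.6 m/s
Formula: Z = rho * c
Z = 1.32 * 1403.6
Z = 1852.75

1852.75 rayl


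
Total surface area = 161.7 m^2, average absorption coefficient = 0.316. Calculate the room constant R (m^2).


Given values:
  S = 161.7 m^2, alpha = 0.316
Formula: R = S * alpha / (1 - alpha)
Numerator: 161.7 * 0.316 = 51.0972
Denominator: 1 - 0.316 = 0.684
R = 51.0972 / 0.684 = 74.7

74.7 m^2


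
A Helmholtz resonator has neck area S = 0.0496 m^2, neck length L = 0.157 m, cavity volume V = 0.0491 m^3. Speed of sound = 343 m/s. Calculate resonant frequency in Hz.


Given values:
  S = 0.0496 m^2, L = 0.157 m, V = 0.0491 m^3, c = 343 m/s
Formula: f = (c / (2*pi)) * sqrt(S / (V * L))
Compute V * L = 0.0491 * 0.157 = 0.0077087
Compute S / (V * L) = 0.0496 / 0.0077087 = 6.4343
Compute sqrt(6.4343) = 2.536592
Compute c / (2*pi) = 343 / 6.283185 = 54.590148
f = 54.590148 * 2.536592 = 138.47

138.47 Hz


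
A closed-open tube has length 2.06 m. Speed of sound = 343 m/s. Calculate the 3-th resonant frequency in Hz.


Given values:
  Tube type: closed-open, L = 2.06 m, c = 343 m/s, n = 3
Formula: f_n = (2n - 1) * c / (4 * L)
Compute 2n - 1 = 2*3 - 1 = 5
Compute 4 * L = 4 * 2.06 = 8.24
f = 5 * 343 / 8.24
f = 208.13

208.13 Hz


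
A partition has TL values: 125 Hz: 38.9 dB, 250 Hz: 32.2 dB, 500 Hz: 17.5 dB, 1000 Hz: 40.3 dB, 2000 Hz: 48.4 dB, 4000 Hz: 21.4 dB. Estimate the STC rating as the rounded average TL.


Given TL values at each frequency:
  125 Hz: 38.9 dB
  250 Hz: 32.2 dB
  500 Hz: 17.5 dB
  1000 Hz: 40.3 dB
  2000 Hz: 48.4 dB
  4000 Hz: 21.4 dB
Formula: STC ~ round(average of TL values)
Sum = 38.9 + 32.2 + 17.5 + 40.3 + 48.4 + 21.4 = 198.7
Average = 198.7 / 6 = 33.12
Rounded: 33

33


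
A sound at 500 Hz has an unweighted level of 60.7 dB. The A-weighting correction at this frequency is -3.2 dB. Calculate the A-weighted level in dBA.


Given values:
  SPL = 60.7 dB
  A-weighting at 500 Hz = -3.2 dB
Formula: L_A = SPL + A_weight
L_A = 60.7 + (-3.2)
L_A = 57.5

57.5 dBA


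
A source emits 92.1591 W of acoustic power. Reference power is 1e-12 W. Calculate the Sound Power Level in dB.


Given values:
  W = 92.1591 W
  W_ref = 1e-12 W
Formula: SWL = 10 * log10(W / W_ref)
Compute ratio: W / W_ref = 92159100000000
Compute log10: log10(92159100000000) = 13.964538
Multiply: SWL = 10 * 13.964538 = 139.65

139.65 dB


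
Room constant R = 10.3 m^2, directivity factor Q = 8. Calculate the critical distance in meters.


Given values:
  R = 10.3 m^2, Q = 8
Formula: d_c = 0.141 * sqrt(Q * R)
Compute Q * R = 8 * 10.3 = 82.4
Compute sqrt(82.4) = 9.0774
d_c = 0.141 * 9.0774 = 1.28

1.28 m


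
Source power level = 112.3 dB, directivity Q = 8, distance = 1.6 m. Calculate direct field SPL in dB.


Given values:
  Lw = 112.3 dB, Q = 8, r = 1.6 m
Formula: SPL = Lw + 10 * log10(Q / (4 * pi * r^2))
Compute 4 * pi * r^2 = 4 * pi * 1.6^2 = 32.1699
Compute Q / denom = 8 / 32.1699 = 0.24867967
Compute 10 * log10(0.24867967) = -6.0436
SPL = 112.3 + (-6.0436) = 106.26

106.26 dB


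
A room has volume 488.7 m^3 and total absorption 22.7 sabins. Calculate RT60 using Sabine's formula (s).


Given values:
  V = 488.7 m^3
  A = 22.7 sabins
Formula: RT60 = 0.161 * V / A
Numerator: 0.161 * 488.7 = 78.6807
RT60 = 78.6807 / 22.7 = 3.466

3.466 s


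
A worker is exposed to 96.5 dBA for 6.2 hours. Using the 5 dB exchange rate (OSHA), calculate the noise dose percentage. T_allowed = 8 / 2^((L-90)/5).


Given values:
  L = 96.5 dBA, T = 6.2 hours
Formula: T_allowed = 8 / 2^((L - 90) / 5)
Compute exponent: (96.5 - 90) / 5 = 1.3
Compute 2^(1.3) = 2.462289
T_allowed = 8 / 2.462289 = 3.249009 hours
Dose = (T / T_allowed) * 100
Dose = (6.2 / 3.249009) * 100 = 190.83

190.83 %


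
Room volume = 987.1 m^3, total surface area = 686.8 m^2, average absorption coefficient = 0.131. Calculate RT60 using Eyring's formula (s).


Given values:
  V = 987.1 m^3, S = 686.8 m^2, alpha = 0.131
Formula: RT60 = 0.161 * V / (-S * ln(1 - alpha))
Compute ln(1 - 0.131) = ln(0.869) = -0.140412
Denominator: -686.8 * -0.140412 = 96.435
Numerator: 0.161 * 987.1 = 158.9231
RT60 = 158.9231 / 96.435 = 1.648

1.648 s


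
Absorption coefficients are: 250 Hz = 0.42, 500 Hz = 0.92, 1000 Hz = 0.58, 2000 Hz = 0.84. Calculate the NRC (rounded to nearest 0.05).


Given values:
  a_250 = 0.42, a_500 = 0.92
  a_1000 = 0.58, a_2000 = 0.84
Formula: NRC = (a250 + a500 + a1000 + a2000) / 4
Sum = 0.42 + 0.92 + 0.58 + 0.84 = 2.76
NRC = 2.76 / 4 = 0.69
Rounded to nearest 0.05: 0.7

0.7


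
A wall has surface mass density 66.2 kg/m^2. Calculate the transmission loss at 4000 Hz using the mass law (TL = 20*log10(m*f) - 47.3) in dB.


Given values:
  m = 66.2 kg/m^2, f = 4000 Hz
Formula: TL = 20 * log10(m * f) - 47.3
Compute m * f = 66.2 * 4000 = 264800.0
Compute log10(264800.0) = 5.422918
Compute 20 * 5.422918 = 108.4584
TL = 108.4584 - 47.3 = 61.16

61.16 dB


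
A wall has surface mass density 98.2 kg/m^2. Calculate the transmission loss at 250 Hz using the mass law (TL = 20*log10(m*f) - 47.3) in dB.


Given values:
  m = 98.2 kg/m^2, f = 250 Hz
Formula: TL = 20 * log10(m * f) - 47.3
Compute m * f = 98.2 * 250 = 24550.0
Compute log10(24550.0) = 4.390051
Compute 20 * 4.390051 = 87.801
TL = 87.801 - 47.3 = 40.5

40.5 dB


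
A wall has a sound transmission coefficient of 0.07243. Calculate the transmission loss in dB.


Given values:
  tau = 0.07243
Formula: TL = 10 * log10(1 / tau)
Compute 1 / tau = 1 / 0.07243 = 13.8064
Compute log10(13.8064) = 1.14008
TL = 10 * 1.14008 = 11.4

11.4 dB


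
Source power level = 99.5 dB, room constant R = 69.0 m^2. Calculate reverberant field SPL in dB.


Given values:
  Lw = 99.5 dB, R = 69.0 m^2
Formula: SPL = Lw + 10 * log10(4 / R)
Compute 4 / R = 4 / 69.0 = 0.057971
Compute 10 * log10(0.057971) = -12.3679
SPL = 99.5 + (-12.3679) = 87.13

87.13 dB


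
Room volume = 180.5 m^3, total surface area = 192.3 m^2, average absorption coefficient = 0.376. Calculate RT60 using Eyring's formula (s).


Given values:
  V = 180.5 m^3, S = 192.3 m^2, alpha = 0.376
Formula: RT60 = 0.161 * V / (-S * ln(1 - alpha))
Compute ln(1 - 0.376) = ln(0.624) = -0.471605
Denominator: -192.3 * -0.471605 = 90.6896
Numerator: 0.161 * 180.5 = 29.0605
RT60 = 29.0605 / 90.6896 = 0.32

0.32 s


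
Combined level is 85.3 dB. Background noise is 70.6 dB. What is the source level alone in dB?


Given values:
  L_total = 85.3 dB, L_bg = 70.6 dB
Formula: L_source = 10 * log10(10^(L_total/10) - 10^(L_bg/10))
Convert to linear:
  10^(85.3/10) = 338844156.1392
  10^(70.6/10) = 11481536.215
Difference: 338844156.1392 - 11481536.215 = 327362619.9242
L_source = 10 * log10(327362619.9242) = 85.15

85.15 dB


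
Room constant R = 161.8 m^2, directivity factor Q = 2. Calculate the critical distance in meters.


Given values:
  R = 161.8 m^2, Q = 2
Formula: d_c = 0.141 * sqrt(Q * R)
Compute Q * R = 2 * 161.8 = 323.6
Compute sqrt(323.6) = 17.9889
d_c = 0.141 * 17.9889 = 2.536

2.536 m


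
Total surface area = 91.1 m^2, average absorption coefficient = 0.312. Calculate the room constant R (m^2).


Given values:
  S = 91.1 m^2, alpha = 0.312
Formula: R = S * alpha / (1 - alpha)
Numerator: 91.1 * 0.312 = 28.4232
Denominator: 1 - 0.312 = 0.688
R = 28.4232 / 0.688 = 41.31

41.31 m^2


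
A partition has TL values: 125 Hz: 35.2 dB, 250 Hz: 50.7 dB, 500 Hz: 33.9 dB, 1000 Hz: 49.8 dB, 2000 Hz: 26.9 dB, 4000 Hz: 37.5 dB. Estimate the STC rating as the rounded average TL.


Given TL values at each frequency:
  125 Hz: 35.2 dB
  250 Hz: 50.7 dB
  500 Hz: 33.9 dB
  1000 Hz: 49.8 dB
  2000 Hz: 26.9 dB
  4000 Hz: 37.5 dB
Formula: STC ~ round(average of TL values)
Sum = 35.2 + 50.7 + 33.9 + 49.8 + 26.9 + 37.5 = 234.0
Average = 234.0 / 6 = 39.0
Rounded: 39

39


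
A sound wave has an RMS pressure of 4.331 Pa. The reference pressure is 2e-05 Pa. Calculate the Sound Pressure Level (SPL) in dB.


Given values:
  p = 4.331 Pa
  p_ref = 2e-05 Pa
Formula: SPL = 20 * log10(p / p_ref)
Compute ratio: p / p_ref = 4.331 / 2e-05 = 216550
Compute log10: log10(216550) = 5.335558
Multiply: SPL = 20 * 5.335558 = 106.71

106.71 dB


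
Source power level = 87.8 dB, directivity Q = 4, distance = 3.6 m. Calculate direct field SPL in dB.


Given values:
  Lw = 87.8 dB, Q = 4, r = 3.6 m
Formula: SPL = Lw + 10 * log10(Q / (4 * pi * r^2))
Compute 4 * pi * r^2 = 4 * pi * 3.6^2 = 162.8602
Compute Q / denom = 4 / 162.8602 = 0.02456094
Compute 10 * log10(0.02456094) = -16.0976
SPL = 87.8 + (-16.0976) = 71.7

71.7 dB


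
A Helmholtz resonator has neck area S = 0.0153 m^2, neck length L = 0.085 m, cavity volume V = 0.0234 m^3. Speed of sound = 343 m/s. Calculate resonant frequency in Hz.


Given values:
  S = 0.0153 m^2, L = 0.085 m, V = 0.0234 m^3, c = 343 m/s
Formula: f = (c / (2*pi)) * sqrt(S / (V * L))
Compute V * L = 0.0234 * 0.085 = 0.001989
Compute S / (V * L) = 0.0153 / 0.001989 = 7.6923
Compute sqrt(7.6923) = 2.7735
Compute c / (2*pi) = 343 / 6.283185 = 54.590148
f = 54.590148 * 2.7735 = 151.41

151.41 Hz


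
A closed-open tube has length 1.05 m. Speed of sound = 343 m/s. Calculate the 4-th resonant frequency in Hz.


Given values:
  Tube type: closed-open, L = 1.05 m, c = 343 m/s, n = 4
Formula: f_n = (2n - 1) * c / (4 * L)
Compute 2n - 1 = 2*4 - 1 = 7
Compute 4 * L = 4 * 1.05 = 4.2
f = 7 * 343 / 4.2
f = 571.67

571.67 Hz


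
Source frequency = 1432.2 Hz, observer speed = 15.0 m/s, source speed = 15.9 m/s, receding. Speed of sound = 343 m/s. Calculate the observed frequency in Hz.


Given values:
  f_s = 1432.2 Hz, v_o = 15.0 m/s, v_s = 15.9 m/s
  Direction: receding
Formula: f_o = f_s * (c - v_o) / (c + v_s)
Numerator: c - v_o = 343 - 15.0 = 328.0
Denominator: c + v_s = 343 + 15.9 = 358.9
f_o = 1432.2 * 328.0 / 358.9 = 1308.89

1308.89 Hz


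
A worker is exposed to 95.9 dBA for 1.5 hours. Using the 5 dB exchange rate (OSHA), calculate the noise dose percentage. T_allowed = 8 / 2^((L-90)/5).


Given values:
  L = 95.9 dBA, T = 1.5 hours
Formula: T_allowed = 8 / 2^((L - 90) / 5)
Compute exponent: (95.9 - 90) / 5 = 1.18
Compute 2^(1.18) = 2.265768
T_allowed = 8 / 2.265768 = 3.530812 hours
Dose = (T / T_allowed) * 100
Dose = (1.5 / 3.530812) * 100 = 42.48

42.48 %


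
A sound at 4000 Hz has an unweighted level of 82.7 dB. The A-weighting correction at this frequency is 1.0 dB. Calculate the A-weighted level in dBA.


Given values:
  SPL = 82.7 dB
  A-weighting at 4000 Hz = 1.0 dB
Formula: L_A = SPL + A_weight
L_A = 82.7 + (1.0)
L_A = 83.7

83.7 dBA


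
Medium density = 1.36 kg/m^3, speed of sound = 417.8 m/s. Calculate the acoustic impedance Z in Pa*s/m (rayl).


Given values:
  rho = 1.36 kg/m^3
  c = 417.8 m/s
Formula: Z = rho * c
Z = 1.36 * 417.8
Z = 568.21

568.21 rayl


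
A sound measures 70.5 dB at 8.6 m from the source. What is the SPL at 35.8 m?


Given values:
  SPL1 = 70.5 dB, r1 = 8.6 m, r2 = 35.8 m
Formula: SPL2 = SPL1 - 20 * log10(r2 / r1)
Compute ratio: r2 / r1 = 35.8 / 8.6 = 4.1628
Compute log10: log10(4.1628) = 0.619386
Compute drop: 20 * 0.619386 = 12.3877
SPL2 = 70.5 - 12.3877 = 58.11

58.11 dB


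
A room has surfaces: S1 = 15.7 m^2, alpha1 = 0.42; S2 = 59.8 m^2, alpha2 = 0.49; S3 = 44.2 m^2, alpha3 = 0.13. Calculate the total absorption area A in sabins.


Given surfaces:
  Surface 1: 15.7 * 0.42 = 6.594
  Surface 2: 59.8 * 0.49 = 29.302
  Surface 3: 44.2 * 0.13 = 5.746
Formula: A = sum(Si * alpha_i)
A = 6.594 + 29.302 + 5.746
A = 41.64

41.64 sabins


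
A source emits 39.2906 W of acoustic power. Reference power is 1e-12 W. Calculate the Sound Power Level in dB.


Given values:
  W = 39.2906 W
  W_ref = 1e-12 W
Formula: SWL = 10 * log10(W / W_ref)
Compute ratio: W / W_ref = 39290600000000
Compute log10: log10(39290600000000) = 13.594289
Multiply: SWL = 10 * 13.594289 = 135.94

135.94 dB


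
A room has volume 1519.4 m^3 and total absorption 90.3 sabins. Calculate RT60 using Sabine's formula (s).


Given values:
  V = 1519.4 m^3
  A = 90.3 sabins
Formula: RT60 = 0.161 * V / A
Numerator: 0.161 * 1519.4 = 244.6234
RT60 = 244.6234 / 90.3 = 2.709

2.709 s


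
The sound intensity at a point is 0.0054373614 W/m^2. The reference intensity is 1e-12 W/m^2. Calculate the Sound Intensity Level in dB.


Given values:
  I = 0.0054373614 W/m^2
  I_ref = 1e-12 W/m^2
Formula: SIL = 10 * log10(I / I_ref)
Compute ratio: I / I_ref = 5437361400
Compute log10: log10(5437361400) = 9.735388
Multiply: SIL = 10 * 9.735388 = 97.35

97.35 dB


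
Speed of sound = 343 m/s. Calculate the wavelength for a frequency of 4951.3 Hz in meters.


Given values:
  c = 343 m/s, f = 4951.3 Hz
Formula: lambda = c / f
lambda = 343 / 4951.3
lambda = 0.0693

0.0693 m


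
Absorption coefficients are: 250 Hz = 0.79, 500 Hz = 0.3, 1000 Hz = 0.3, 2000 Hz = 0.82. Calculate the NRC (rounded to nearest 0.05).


Given values:
  a_250 = 0.79, a_500 = 0.3
  a_1000 = 0.3, a_2000 = 0.82
Formula: NRC = (a250 + a500 + a1000 + a2000) / 4
Sum = 0.79 + 0.3 + 0.3 + 0.82 = 2.21
NRC = 2.21 / 4 = 0.5525
Rounded to nearest 0.05: 0.55

0.55
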